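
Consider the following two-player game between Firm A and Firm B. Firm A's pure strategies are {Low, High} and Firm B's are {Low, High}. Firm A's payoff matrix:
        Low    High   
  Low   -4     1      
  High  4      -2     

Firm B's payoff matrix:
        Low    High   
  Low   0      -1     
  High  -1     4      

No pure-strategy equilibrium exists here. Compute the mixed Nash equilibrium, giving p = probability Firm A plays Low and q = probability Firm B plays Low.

Firm B's indifference between Low and High determines Firm A's mixing probability p:
  Firm B's expected payoff from Low: p·0 + (1−p)·(-1) = p - 1
  Firm B's expected payoff from High: p·(-1) + (1−p)·4 = -5p + 4
  p - 1 = -5p + 4  ⇒  6p = 5  ⇒  p = 5/6.
For Firm A to be willing to mix, Firm A must be indifferent between Low and High, which pins down Firm B's mix.
  Firm A's payoff to Low: q·(-4) + (1−q)·1 = -5q + 1
  Firm A's payoff to High: q·4 + (1−q)·(-2) = 6q - 2
  -5q + 1 = 6q - 2  ⇒  -11q = -3  ⇒  q = 3/11.

p = 5/6, q = 3/11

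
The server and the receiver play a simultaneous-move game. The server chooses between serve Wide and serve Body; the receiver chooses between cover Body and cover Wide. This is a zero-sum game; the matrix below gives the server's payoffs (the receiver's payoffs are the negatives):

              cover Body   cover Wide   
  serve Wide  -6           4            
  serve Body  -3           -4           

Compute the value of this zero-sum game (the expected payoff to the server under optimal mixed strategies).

v = -36/11

For the server to be willing to mix, the server must be indifferent between serve Wide and serve Body, which pins down the receiver's mix.
  the server's expected payoff from serve Wide: q·(-6) + (1−q)·4 = -10q + 4
  the server's expected payoff from serve Body: q·(-3) + (1−q)·(-4) = q - 4
  -10q + 4 = q - 4  ⇒  -11q = -8  ⇒  q = 8/11.
The value is the server's expected payoff against this mix (using serve Wide): (8/11)·(-6) + (3/11)·4 = -36/11.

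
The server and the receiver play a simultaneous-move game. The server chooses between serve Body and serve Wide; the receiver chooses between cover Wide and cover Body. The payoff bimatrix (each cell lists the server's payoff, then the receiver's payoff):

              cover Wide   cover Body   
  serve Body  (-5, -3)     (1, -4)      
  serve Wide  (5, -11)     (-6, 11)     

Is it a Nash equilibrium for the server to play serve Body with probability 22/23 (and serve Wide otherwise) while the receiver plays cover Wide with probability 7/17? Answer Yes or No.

Yes

Check the receiver's indifference given the server's mix p = 22/23:
  payoff from cover Wide = -77/23; payoff from cover Body = -77/23 — equal.
Check the server's indifference given the receiver's mix q = 7/17:
  payoff from serve Body = -25/17; payoff from serve Wide = -25/17 — equal.
Both players are indifferent, so neither can profitably deviate.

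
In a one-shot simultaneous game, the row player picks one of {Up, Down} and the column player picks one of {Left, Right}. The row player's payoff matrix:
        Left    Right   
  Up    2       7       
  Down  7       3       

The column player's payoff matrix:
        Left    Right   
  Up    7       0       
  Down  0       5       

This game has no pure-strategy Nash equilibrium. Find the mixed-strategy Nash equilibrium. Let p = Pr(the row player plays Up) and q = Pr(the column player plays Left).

p = 5/12, q = 4/9

The column player's indifference between Left and Right determines the row player's mixing probability p:
  the column player's payoff from Left: p·7 + (1−p)·0 = 7p
  the column player's payoff from Right: p·0 + (1−p)·5 = -5p + 5
  7p = -5p + 5  ⇒  12p = 5  ⇒  p = 5/12.
The row player's indifference between Up and Down determines the column player's mixing probability q:
  the row player's expected payoff from Up: q·2 + (1−q)·7 = -5q + 7
  the row player's expected payoff from Down: q·7 + (1−q)·3 = 4q + 3
  -5q + 7 = 4q + 3  ⇒  -9q = -4  ⇒  q = 4/9.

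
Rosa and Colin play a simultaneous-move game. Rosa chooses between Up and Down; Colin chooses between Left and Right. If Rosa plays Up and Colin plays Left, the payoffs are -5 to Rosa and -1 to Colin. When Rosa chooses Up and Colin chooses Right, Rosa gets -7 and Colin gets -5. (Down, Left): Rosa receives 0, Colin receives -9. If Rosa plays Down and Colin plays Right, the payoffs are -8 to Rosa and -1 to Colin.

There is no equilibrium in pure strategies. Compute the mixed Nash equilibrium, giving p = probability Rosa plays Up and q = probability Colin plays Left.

p = 2/3, q = 1/6

Rosa's mix must leave Colin indifferent between Left and Right.
  Colin's expected payoff from Left: p·(-1) + (1−p)·(-9) = 8p - 9
  Colin's expected payoff from Right: p·(-5) + (1−p)·(-1) = -4p - 1
  8p - 9 = -4p - 1  ⇒  12p = 8  ⇒  p = 2/3.
Rosa's indifference between Up and Down determines Colin's mixing probability q:
  Rosa's payoff to Up: q·(-5) + (1−q)·(-7) = 2q - 7
  Rosa's payoff to Down: q·0 + (1−q)·(-8) = 8q - 8
  2q - 7 = 8q - 8  ⇒  -6q = -1  ⇒  q = 1/6.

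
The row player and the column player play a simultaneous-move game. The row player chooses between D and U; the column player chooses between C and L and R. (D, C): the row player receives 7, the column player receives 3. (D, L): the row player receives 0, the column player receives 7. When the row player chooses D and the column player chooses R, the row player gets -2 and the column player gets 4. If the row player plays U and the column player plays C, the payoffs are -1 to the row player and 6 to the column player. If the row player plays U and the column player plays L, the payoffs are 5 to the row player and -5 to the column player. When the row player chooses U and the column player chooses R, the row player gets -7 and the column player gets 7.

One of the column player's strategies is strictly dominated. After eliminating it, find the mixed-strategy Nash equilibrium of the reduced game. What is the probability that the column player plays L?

q = 1/2

The column player's strategy C is strictly dominated by R: 4 > 3 and 7 > 6. Eliminate C.
The row player's indifference between D and U determines the column player's mixing probability q:
  the row player's expected payoff from D: q·0 + (1−q)·(-2) = 2q - 2
  the row player's expected payoff from U: q·5 + (1−q)·(-7) = 12q - 7
  2q - 2 = 12q - 7  ⇒  -10q = -5  ⇒  q = 1/2.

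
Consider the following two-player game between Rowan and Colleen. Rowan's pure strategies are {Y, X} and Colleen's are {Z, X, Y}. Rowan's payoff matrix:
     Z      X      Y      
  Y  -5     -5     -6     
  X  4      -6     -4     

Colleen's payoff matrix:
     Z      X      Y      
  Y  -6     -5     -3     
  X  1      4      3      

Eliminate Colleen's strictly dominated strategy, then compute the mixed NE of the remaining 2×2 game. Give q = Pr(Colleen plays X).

q = 2/3

Colleen's strategy Z is strictly dominated by Y: -3 > -6 and 3 > 1. Eliminate Z.
In a mixed equilibrium Rowan is indifferent between Y and X; this condition fixes q.
  Rowan's expected payoff from Y: q·(-5) + (1−q)·(-6) = q - 6
  Rowan's expected payoff from X: q·(-6) + (1−q)·(-4) = -2q - 4
  q - 6 = -2q - 4  ⇒  3q = 2  ⇒  q = 2/3.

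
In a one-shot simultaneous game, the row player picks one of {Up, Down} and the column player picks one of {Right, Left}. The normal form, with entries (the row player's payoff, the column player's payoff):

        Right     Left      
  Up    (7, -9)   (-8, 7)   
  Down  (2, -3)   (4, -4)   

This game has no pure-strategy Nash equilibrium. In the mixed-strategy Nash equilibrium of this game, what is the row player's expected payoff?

44/17

In a mixed equilibrium the row player is indifferent between Up and Down; this condition fixes q.
  the row player's payoff to Up: q·7 + (1−q)·(-8) = 15q - 8
  the row player's payoff to Down: q·2 + (1−q)·4 = -2q + 4
  15q - 8 = -2q + 4  ⇒  17q = 12  ⇒  q = 12/17.
At equilibrium the row player is indifferent across rows, so the row player's payoff equals the payoff from Up: (12/17)·7 + (5/17)·(-8) = 44/17.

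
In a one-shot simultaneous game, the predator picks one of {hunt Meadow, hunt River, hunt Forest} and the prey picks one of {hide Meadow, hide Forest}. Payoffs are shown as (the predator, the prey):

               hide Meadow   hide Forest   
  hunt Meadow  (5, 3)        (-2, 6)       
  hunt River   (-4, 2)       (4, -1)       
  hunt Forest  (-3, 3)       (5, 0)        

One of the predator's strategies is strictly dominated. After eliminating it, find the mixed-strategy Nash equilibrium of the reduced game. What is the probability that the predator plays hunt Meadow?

The predator's strategy hunt River is strictly dominated by hunt Forest: -3 > -4 and 5 > 4. Eliminate hunt River.
For the prey to be willing to mix, the prey must be indifferent between hide Meadow and hide Forest, which pins down the predator's mix.
  the prey's payoff from hide Meadow: p·3 + (1−p)·3 = 3
  the prey's payoff from hide Forest: p·6 + (1−p)·0 = 6p
  3 = 6p  ⇒  -6p = -3  ⇒  p = 1/2.

p = 1/2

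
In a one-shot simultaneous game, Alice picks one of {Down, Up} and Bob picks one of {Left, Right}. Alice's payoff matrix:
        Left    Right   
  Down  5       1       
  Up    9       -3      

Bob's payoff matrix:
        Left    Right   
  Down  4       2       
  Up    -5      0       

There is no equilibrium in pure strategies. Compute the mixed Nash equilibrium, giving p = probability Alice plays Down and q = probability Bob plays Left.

In a mixed equilibrium Bob is indifferent between Left and Right; this condition fixes p.
  Bob's payoff to Left: p·4 + (1−p)·(-5) = 9p - 5
  Bob's payoff to Right: p·2 + (1−p)·0 = 2p
  9p - 5 = 2p  ⇒  7p = 5  ⇒  p = 5/7.
For Alice to be willing to mix, Alice must be indifferent between Down and Up, which pins down Bob's mix.
  Alice's payoff to Down: q·5 + (1−q)·1 = 4q + 1
  Alice's payoff to Up: q·9 + (1−q)·(-3) = 12q - 3
  4q + 1 = 12q - 3  ⇒  -8q = -4  ⇒  q = 1/2.

p = 5/7, q = 1/2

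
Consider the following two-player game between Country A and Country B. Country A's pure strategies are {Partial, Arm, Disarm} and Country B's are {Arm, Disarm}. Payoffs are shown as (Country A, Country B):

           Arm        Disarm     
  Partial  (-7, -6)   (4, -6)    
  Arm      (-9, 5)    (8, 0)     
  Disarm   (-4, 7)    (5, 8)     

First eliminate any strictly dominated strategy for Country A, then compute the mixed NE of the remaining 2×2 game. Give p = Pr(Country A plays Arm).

p = 1/6

Country A's strategy Partial is strictly dominated by Disarm: -4 > -7 and 5 > 4. Eliminate Partial.
For Country B to be willing to mix, Country B must be indifferent between Arm and Disarm, which pins down Country A's mix.
  Country B's payoff to Arm: p·5 + (1−p)·7 = -2p + 7
  Country B's payoff to Disarm: p·0 + (1−p)·8 = -8p + 8
  -2p + 7 = -8p + 8  ⇒  6p = 1  ⇒  p = 1/6.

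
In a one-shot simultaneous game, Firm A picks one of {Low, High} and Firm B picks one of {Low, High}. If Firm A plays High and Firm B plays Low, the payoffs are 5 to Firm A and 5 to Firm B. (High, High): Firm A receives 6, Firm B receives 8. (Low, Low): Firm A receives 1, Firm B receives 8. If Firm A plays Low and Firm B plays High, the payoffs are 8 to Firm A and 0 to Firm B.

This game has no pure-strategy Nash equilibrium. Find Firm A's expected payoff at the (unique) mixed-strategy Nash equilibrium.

17/3

In a mixed equilibrium Firm A is indifferent between Low and High; this condition fixes q.
  Firm A's payoff to Low: q·1 + (1−q)·8 = -7q + 8
  Firm A's payoff to High: q·5 + (1−q)·6 = -q + 6
  -7q + 8 = -q + 6  ⇒  -6q = -2  ⇒  q = 1/3.
At equilibrium Firm A is indifferent across rows, so Firm A's payoff equals the payoff from Low: (1/3)·1 + (2/3)·8 = 17/3.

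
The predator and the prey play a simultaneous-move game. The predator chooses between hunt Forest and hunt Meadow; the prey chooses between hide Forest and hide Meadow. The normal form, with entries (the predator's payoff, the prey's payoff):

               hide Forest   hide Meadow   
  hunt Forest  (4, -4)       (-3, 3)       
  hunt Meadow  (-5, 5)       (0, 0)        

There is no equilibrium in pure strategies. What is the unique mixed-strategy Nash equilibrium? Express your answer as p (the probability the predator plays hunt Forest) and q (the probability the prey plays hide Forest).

p = 5/12, q = 1/4

Set the prey's expected payoff from hide Forest equal to that from hide Meadow:
  the prey's expected payoff from hide Forest: p·(-4) + (1−p)·5 = -9p + 5
  the prey's expected payoff from hide Meadow: p·3 + (1−p)·0 = 3p
  -9p + 5 = 3p  ⇒  -12p = -5  ⇒  p = 5/12.
The predator's indifference between hunt Forest and hunt Meadow determines the prey's mixing probability q:
  the predator's expected payoff from hunt Forest: q·4 + (1−q)·(-3) = 7q - 3
  the predator's expected payoff from hunt Meadow: q·(-5) + (1−q)·0 = -5q
  7q - 3 = -5q  ⇒  12q = 3  ⇒  q = 1/4.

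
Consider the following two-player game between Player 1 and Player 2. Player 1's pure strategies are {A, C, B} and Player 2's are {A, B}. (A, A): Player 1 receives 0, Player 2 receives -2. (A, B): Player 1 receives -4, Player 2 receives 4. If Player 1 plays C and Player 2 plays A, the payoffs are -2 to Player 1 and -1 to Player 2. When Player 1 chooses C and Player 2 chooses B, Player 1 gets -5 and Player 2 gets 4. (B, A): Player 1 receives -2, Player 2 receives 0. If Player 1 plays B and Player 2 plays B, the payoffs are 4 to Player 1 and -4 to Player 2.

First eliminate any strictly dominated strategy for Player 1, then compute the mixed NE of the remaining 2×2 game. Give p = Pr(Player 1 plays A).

p = 2/5

Player 1's strategy C is strictly dominated by A: 0 > -2 and -4 > -5. Eliminate C.
In a mixed equilibrium Player 2 is indifferent between A and B; this condition fixes p.
  Player 2's payoff to A: p·(-2) + (1−p)·0 = -2p
  Player 2's payoff to B: p·4 + (1−p)·(-4) = 8p - 4
  -2p = 8p - 4  ⇒  -10p = -4  ⇒  p = 2/5.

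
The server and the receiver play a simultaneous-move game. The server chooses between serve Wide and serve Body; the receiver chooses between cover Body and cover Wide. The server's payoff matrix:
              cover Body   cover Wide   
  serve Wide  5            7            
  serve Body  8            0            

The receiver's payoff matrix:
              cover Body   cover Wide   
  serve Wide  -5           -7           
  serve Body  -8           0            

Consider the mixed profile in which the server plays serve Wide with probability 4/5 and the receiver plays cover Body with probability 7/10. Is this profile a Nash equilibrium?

Yes

Check the receiver's indifference given the server's mix p = 4/5:
  payoff from cover Body = -28/5; payoff from cover Wide = -28/5 — equal.
Check the server's indifference given the receiver's mix q = 7/10:
  payoff from serve Wide = 28/5; payoff from serve Body = 28/5 — equal.
Both players are indifferent, so neither can profitably deviate.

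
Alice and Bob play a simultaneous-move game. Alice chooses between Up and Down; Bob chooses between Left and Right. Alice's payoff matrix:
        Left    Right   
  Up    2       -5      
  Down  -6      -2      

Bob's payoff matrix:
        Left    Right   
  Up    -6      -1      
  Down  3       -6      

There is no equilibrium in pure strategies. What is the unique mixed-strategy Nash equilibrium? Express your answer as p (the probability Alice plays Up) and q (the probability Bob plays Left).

Set Bob's expected payoff from Left equal to that from Right:
  Bob's payoff to Left: p·(-6) + (1−p)·3 = -9p + 3
  Bob's payoff to Right: p·(-1) + (1−p)·(-6) = 5p - 6
  -9p + 3 = 5p - 6  ⇒  -14p = -9  ⇒  p = 9/14.
In a mixed equilibrium Alice is indifferent between Up and Down; this condition fixes q.
  Alice's payoff from Up: q·2 + (1−q)·(-5) = 7q - 5
  Alice's payoff from Down: q·(-6) + (1−q)·(-2) = -4q - 2
  7q - 5 = -4q - 2  ⇒  11q = 3  ⇒  q = 3/11.

p = 9/14, q = 3/11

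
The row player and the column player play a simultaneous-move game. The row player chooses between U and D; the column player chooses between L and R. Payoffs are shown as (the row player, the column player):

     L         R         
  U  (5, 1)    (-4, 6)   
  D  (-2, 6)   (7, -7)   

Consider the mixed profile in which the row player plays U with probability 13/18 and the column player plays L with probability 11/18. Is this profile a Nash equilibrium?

Check the column player's indifference given the row player's mix p = 13/18:
  payoff from L = 43/18; payoff from R = 43/18 — equal.
Check the row player's indifference given the column player's mix q = 11/18:
  payoff from U = 3/2; payoff from D = 3/2 — equal.
Both players are indifferent, so neither can profitably deviate.

Yes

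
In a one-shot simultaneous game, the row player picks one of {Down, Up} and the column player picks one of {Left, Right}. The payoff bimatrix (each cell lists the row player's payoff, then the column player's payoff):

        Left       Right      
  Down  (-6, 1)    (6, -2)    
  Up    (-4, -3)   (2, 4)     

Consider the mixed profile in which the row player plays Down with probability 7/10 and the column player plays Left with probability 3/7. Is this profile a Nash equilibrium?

Given the column player's mix q = 3/7, the row player's payoff from Down is 6/7 but from Up is -4/7. The row player strictly prefers Down, so the row player would not mix.
So the proposed profile is not a Nash equilibrium.

No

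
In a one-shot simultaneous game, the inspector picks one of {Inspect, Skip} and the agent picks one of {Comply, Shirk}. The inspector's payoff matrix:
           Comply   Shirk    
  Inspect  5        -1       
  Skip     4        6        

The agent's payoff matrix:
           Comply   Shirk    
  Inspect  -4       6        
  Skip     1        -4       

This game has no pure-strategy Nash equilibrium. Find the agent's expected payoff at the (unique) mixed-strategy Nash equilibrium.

In a mixed equilibrium the agent is indifferent between Comply and Shirk; this condition fixes p.
  the agent's payoff from Comply: p·(-4) + (1−p)·1 = -5p + 1
  the agent's payoff from Shirk: p·6 + (1−p)·(-4) = 10p - 4
  -5p + 1 = 10p - 4  ⇒  -15p = -5  ⇒  p = 1/3.
At equilibrium the agent is indifferent across columns, so the agent's payoff equals the payoff from Comply: (1/3)·(-4) + (2/3)·1 = -2/3.

-2/3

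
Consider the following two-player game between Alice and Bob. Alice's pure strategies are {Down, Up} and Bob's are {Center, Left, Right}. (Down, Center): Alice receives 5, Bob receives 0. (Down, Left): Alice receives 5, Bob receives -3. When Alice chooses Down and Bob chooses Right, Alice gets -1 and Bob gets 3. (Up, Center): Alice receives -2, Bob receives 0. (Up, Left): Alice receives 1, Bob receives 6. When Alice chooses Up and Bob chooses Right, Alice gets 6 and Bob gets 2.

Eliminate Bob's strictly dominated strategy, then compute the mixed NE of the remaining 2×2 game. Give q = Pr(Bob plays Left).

Bob's strategy Center is strictly dominated by Right: 3 > 0 and 2 > 0. Eliminate Center.
In a mixed equilibrium Alice is indifferent between Down and Up; this condition fixes q.
  Alice's payoff from Down: q·5 + (1−q)·(-1) = 6q - 1
  Alice's payoff from Up: q·1 + (1−q)·6 = -5q + 6
  6q - 1 = -5q + 6  ⇒  11q = 7  ⇒  q = 7/11.

q = 7/11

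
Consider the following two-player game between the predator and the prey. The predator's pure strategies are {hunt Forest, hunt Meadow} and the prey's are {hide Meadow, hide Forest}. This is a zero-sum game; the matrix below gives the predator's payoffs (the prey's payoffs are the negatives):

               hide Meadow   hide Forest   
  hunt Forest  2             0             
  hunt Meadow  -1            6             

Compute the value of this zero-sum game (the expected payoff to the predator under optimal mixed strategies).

v = 4/3

For the predator to be willing to mix, the predator must be indifferent between hunt Forest and hunt Meadow, which pins down the prey's mix.
  the predator's payoff from hunt Forest: q·2 + (1−q)·0 = 2q
  the predator's payoff from hunt Meadow: q·(-1) + (1−q)·6 = -7q + 6
  2q = -7q + 6  ⇒  9q = 6  ⇒  q = 2/3.
The value is the predator's expected payoff against this mix (using hunt Forest): (2/3)·2 + (1/3)·0 = 4/3.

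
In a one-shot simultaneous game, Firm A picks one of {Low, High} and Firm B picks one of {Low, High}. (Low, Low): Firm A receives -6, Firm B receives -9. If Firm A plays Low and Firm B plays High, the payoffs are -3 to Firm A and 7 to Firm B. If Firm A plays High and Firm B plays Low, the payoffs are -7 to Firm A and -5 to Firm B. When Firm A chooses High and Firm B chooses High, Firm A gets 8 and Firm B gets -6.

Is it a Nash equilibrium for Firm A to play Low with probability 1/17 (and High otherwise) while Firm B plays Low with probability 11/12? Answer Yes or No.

Check Firm B's indifference given Firm A's mix p = 1/17:
  payoff from Low = -89/17; payoff from High = -89/17 — equal.
Check Firm A's indifference given Firm B's mix q = 11/12:
  payoff from Low = -23/4; payoff from High = -23/4 — equal.
Both players are indifferent, so neither can profitably deviate.

Yes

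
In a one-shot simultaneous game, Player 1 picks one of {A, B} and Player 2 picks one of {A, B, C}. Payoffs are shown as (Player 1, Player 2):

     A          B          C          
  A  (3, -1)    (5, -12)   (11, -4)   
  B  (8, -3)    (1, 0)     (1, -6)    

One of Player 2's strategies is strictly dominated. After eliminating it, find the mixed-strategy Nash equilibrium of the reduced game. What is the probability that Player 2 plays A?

Player 2's strategy C is strictly dominated by A: -1 > -4 and -3 > -6. Eliminate C.
Set Player 1's expected payoff from A equal to that from B:
  Player 1's payoff to A: q·3 + (1−q)·5 = -2q + 5
  Player 1's payoff to B: q·8 + (1−q)·1 = 7q + 1
  -2q + 5 = 7q + 1  ⇒  -9q = -4  ⇒  q = 4/9.

q = 4/9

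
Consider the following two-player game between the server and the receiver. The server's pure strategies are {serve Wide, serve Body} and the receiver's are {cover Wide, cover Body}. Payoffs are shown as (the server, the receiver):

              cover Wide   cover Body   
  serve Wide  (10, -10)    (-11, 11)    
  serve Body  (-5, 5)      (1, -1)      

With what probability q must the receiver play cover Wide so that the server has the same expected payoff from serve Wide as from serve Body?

q = 4/9

In a mixed equilibrium the server is indifferent between serve Wide and serve Body; this condition fixes q.
  the server's expected payoff from serve Wide: q·10 + (1−q)·(-11) = 21q - 11
  the server's expected payoff from serve Body: q·(-5) + (1−q)·1 = -6q + 1
  21q - 11 = -6q + 1  ⇒  27q = 12  ⇒  q = 4/9.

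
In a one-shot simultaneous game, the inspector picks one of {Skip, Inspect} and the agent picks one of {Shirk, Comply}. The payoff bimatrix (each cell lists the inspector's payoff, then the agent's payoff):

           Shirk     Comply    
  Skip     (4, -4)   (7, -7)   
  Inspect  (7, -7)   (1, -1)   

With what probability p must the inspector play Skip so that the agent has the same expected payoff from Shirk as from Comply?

p = 2/3

For the agent to be willing to mix, the agent must be indifferent between Shirk and Comply, which pins down the inspector's mix.
  the agent's payoff to Shirk: p·(-4) + (1−p)·(-7) = 3p - 7
  the agent's payoff to Comply: p·(-7) + (1−p)·(-1) = -6p - 1
  3p - 7 = -6p - 1  ⇒  9p = 6  ⇒  p = 2/3.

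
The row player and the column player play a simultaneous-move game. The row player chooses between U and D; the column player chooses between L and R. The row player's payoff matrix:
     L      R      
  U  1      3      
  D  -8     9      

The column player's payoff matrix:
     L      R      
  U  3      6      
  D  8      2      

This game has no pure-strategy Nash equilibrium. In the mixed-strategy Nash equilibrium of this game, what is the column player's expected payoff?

For the column player to be willing to mix, the column player must be indifferent between L and R, which pins down the row player's mix.
  the column player's payoff from L: p·3 + (1−p)·8 = -5p + 8
  the column player's payoff from R: p·6 + (1−p)·2 = 4p + 2
  -5p + 8 = 4p + 2  ⇒  -9p = -6  ⇒  p = 2/3.
At equilibrium the column player is indifferent across columns, so the column player's payoff equals the payoff from L: (2/3)·3 + (1/3)·8 = 14/3.

14/3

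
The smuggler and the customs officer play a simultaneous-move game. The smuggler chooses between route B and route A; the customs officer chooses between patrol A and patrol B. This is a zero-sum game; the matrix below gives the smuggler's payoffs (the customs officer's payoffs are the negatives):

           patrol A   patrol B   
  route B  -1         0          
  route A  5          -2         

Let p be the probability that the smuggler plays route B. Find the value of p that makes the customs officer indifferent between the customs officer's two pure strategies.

p = 7/8

In a mixed equilibrium the customs officer is indifferent between patrol A and patrol B; this condition fixes p.
  the customs officer's payoff from patrol A: p·1 + (1−p)·(-5) = 6p - 5
  the customs officer's payoff from patrol B: p·0 + (1−p)·2 = -2p + 2
  6p - 5 = -2p + 2  ⇒  8p = 7  ⇒  p = 7/8.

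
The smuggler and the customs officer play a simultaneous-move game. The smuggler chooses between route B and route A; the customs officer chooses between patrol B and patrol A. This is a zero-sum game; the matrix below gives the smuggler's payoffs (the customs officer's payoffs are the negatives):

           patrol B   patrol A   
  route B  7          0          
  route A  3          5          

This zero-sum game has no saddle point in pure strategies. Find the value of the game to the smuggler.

Set the smuggler's expected payoff from route B equal to that from route A:
  the smuggler's payoff to route B: q·7 + (1−q)·0 = 7q
  the smuggler's payoff to route A: q·3 + (1−q)·5 = -2q + 5
  7q = -2q + 5  ⇒  9q = 5  ⇒  q = 5/9.
The value is the smuggler's expected payoff against this mix (using route B): (5/9)·7 + (4/9)·0 = 35/9.

v = 35/9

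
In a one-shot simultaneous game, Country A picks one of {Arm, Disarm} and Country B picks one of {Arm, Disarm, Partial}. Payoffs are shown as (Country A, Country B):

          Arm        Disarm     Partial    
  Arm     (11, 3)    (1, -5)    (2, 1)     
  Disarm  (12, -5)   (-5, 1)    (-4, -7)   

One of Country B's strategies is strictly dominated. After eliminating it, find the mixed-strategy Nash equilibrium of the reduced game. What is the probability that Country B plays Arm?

Country B's strategy Partial is strictly dominated by Arm: 3 > 1 and -5 > -7. Eliminate Partial.
For Country A to be willing to mix, Country A must be indifferent between Arm and Disarm, which pins down Country B's mix.
  Country A's payoff from Arm: q·11 + (1−q)·1 = 10q + 1
  Country A's payoff from Disarm: q·12 + (1−q)·(-5) = 17q - 5
  10q + 1 = 17q - 5  ⇒  -7q = -6  ⇒  q = 6/7.

q = 6/7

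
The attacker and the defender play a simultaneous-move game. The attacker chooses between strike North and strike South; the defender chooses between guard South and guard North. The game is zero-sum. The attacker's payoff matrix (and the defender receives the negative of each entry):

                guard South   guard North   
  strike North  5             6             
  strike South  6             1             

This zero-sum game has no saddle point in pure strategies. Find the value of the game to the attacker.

v = 31/6

In a mixed equilibrium the attacker is indifferent between strike North and strike South; this condition fixes q.
  the attacker's payoff to strike North: q·5 + (1−q)·6 = -q + 6
  the attacker's payoff to strike South: q·6 + (1−q)·1 = 5q + 1
  -q + 6 = 5q + 1  ⇒  -6q = -5  ⇒  q = 5/6.
The value is the attacker's expected payoff against this mix (using strike North): (5/6)·5 + (1/6)·6 = 31/6.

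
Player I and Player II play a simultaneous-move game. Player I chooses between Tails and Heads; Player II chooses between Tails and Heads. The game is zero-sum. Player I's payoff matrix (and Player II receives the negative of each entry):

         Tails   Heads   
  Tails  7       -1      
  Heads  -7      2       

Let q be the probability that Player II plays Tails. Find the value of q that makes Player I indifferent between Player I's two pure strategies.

Player I's indifference between Tails and Heads determines Player II's mixing probability q:
  Player I's payoff from Tails: q·7 + (1−q)·(-1) = 8q - 1
  Player I's payoff from Heads: q·(-7) + (1−q)·2 = -9q + 2
  8q - 1 = -9q + 2  ⇒  17q = 3  ⇒  q = 3/17.

q = 3/17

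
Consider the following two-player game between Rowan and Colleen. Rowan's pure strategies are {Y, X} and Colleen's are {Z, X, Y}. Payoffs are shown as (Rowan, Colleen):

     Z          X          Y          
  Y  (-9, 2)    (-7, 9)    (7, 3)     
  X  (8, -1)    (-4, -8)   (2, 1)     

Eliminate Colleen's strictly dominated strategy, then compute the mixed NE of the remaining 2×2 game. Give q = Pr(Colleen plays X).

Colleen's strategy Z is strictly dominated by Y: 3 > 2 and 1 > -1. Eliminate Z.
Rowan's indifference between Y and X determines Colleen's mixing probability q:
  Rowan's expected payoff from Y: q·(-7) + (1−q)·7 = -14q + 7
  Rowan's expected payoff from X: q·(-4) + (1−q)·2 = -6q + 2
  -14q + 7 = -6q + 2  ⇒  -8q = -5  ⇒  q = 5/8.

q = 5/8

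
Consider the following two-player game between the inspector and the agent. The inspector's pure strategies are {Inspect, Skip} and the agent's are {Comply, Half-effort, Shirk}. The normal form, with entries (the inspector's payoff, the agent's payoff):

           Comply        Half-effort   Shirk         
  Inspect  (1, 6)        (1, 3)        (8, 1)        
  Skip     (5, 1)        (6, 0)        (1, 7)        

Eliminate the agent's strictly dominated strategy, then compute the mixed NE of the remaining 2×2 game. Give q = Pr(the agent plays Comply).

q = 7/11

The agent's strategy Half-effort is strictly dominated by Comply: 6 > 3 and 1 > 0. Eliminate Half-effort.
The agent's mix must leave the inspector indifferent between Inspect and Skip.
  the inspector's expected payoff from Inspect: q·1 + (1−q)·8 = -7q + 8
  the inspector's expected payoff from Skip: q·5 + (1−q)·1 = 4q + 1
  -7q + 8 = 4q + 1  ⇒  -11q = -7  ⇒  q = 7/11.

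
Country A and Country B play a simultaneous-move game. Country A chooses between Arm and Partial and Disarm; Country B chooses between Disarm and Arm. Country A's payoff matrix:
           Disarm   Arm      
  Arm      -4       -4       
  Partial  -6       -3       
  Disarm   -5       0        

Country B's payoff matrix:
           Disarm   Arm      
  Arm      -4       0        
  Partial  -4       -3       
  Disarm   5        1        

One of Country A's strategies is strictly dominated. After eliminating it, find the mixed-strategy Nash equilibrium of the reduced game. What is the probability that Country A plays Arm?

Country A's strategy Partial is strictly dominated by Disarm: -5 > -6 and 0 > -3. Eliminate Partial.
For Country B to be willing to mix, Country B must be indifferent between Disarm and Arm, which pins down Country A's mix.
  Country B's payoff to Disarm: p·(-4) + (1−p)·5 = -9p + 5
  Country B's payoff to Arm: p·0 + (1−p)·1 = -p + 1
  -9p + 5 = -p + 1  ⇒  -8p = -4  ⇒  p = 1/2.

p = 1/2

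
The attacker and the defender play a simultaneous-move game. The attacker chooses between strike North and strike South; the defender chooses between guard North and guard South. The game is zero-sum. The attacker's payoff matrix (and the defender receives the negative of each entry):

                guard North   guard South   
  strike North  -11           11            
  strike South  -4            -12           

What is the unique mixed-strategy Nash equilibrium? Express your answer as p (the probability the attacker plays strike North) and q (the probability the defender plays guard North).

p = 4/15, q = 23/30

Set the defender's expected payoff from guard North equal to that from guard South:
  the defender's expected payoff from guard North: p·11 + (1−p)·4 = 7p + 4
  the defender's expected payoff from guard South: p·(-11) + (1−p)·12 = -23p + 12
  7p + 4 = -23p + 12  ⇒  30p = 8  ⇒  p = 4/15.
In a mixed equilibrium the attacker is indifferent between strike North and strike South; this condition fixes q.
  the attacker's expected payoff from strike North: q·(-11) + (1−q)·11 = -22q + 11
  the attacker's expected payoff from strike South: q·(-4) + (1−q)·(-12) = 8q - 12
  -22q + 11 = 8q - 12  ⇒  -30q = -23  ⇒  q = 23/30.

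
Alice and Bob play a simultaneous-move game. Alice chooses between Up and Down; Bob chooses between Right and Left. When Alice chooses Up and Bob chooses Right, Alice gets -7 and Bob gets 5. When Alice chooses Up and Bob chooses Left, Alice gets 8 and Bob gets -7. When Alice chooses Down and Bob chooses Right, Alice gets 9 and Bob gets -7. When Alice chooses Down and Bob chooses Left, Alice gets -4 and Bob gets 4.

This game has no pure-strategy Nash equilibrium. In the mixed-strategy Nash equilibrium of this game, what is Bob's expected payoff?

Bob's indifference between Right and Left determines Alice's mixing probability p:
  Bob's expected payoff from Right: p·5 + (1−p)·(-7) = 12p - 7
  Bob's expected payoff from Left: p·(-7) + (1−p)·4 = -11p + 4
  12p - 7 = -11p + 4  ⇒  23p = 11  ⇒  p = 11/23.
At equilibrium Bob is indifferent across columns, so Bob's payoff equals the payoff from Right: (11/23)·5 + (12/23)·(-7) = -29/23.

-29/23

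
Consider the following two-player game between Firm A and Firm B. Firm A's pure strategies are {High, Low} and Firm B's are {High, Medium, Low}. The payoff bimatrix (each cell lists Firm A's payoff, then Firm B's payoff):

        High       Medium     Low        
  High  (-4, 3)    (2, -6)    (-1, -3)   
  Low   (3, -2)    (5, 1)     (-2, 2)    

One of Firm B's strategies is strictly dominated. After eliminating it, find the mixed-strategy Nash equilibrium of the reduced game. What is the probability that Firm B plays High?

q = 1/8

Firm B's strategy Medium is strictly dominated by Low: -3 > -6 and 2 > 1. Eliminate Medium.
For Firm A to be willing to mix, Firm A must be indifferent between High and Low, which pins down Firm B's mix.
  Firm A's payoff from High: q·(-4) + (1−q)·(-1) = -3q - 1
  Firm A's payoff from Low: q·3 + (1−q)·(-2) = 5q - 2
  -3q - 1 = 5q - 2  ⇒  -8q = -1  ⇒  q = 1/8.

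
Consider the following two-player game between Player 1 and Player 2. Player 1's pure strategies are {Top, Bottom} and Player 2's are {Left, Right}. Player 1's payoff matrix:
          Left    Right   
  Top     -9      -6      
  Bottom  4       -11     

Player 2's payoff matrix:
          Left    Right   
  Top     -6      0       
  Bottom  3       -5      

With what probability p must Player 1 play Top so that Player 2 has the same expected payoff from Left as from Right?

Player 2's indifference between Left and Right determines Player 1's mixing probability p:
  Player 2's payoff to Left: p·(-6) + (1−p)·3 = -9p + 3
  Player 2's payoff to Right: p·0 + (1−p)·(-5) = 5p - 5
  -9p + 3 = 5p - 5  ⇒  -14p = -8  ⇒  p = 4/7.

p = 4/7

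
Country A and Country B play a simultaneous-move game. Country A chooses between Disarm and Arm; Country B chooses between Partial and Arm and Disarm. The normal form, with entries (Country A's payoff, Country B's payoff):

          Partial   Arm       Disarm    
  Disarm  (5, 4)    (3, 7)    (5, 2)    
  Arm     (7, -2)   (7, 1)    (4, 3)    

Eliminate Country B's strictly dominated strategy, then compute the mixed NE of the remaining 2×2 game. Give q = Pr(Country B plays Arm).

q = 1/5

Country B's strategy Partial is strictly dominated by Arm: 7 > 4 and 1 > -2. Eliminate Partial.
Country A's indifference between Disarm and Arm determines Country B's mixing probability q:
  Country A's expected payoff from Disarm: q·3 + (1−q)·5 = -2q + 5
  Country A's expected payoff from Arm: q·7 + (1−q)·4 = 3q + 4
  -2q + 5 = 3q + 4  ⇒  -5q = -1  ⇒  q = 1/5.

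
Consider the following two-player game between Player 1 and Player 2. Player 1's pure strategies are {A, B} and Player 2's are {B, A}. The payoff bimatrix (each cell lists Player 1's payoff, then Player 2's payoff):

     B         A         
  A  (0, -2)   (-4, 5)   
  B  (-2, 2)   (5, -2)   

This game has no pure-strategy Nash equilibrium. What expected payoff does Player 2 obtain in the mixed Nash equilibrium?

6/11

For Player 2 to be willing to mix, Player 2 must be indifferent between B and A, which pins down Player 1's mix.
  Player 2's payoff to B: p·(-2) + (1−p)·2 = -4p + 2
  Player 2's payoff to A: p·5 + (1−p)·(-2) = 7p - 2
  -4p + 2 = 7p - 2  ⇒  -11p = -4  ⇒  p = 4/11.
At equilibrium Player 2 is indifferent across columns, so Player 2's payoff equals the payoff from B: (4/11)·(-2) + (7/11)·2 = 6/11.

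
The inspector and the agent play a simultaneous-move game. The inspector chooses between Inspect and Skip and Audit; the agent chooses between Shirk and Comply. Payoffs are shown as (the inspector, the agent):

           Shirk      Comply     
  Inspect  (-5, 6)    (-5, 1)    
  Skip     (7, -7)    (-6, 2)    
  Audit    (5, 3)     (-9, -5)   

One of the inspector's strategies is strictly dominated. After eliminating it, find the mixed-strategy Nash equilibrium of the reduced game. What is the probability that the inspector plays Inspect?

p = 9/14

The inspector's strategy Audit is strictly dominated by Skip: 7 > 5 and -6 > -9. Eliminate Audit.
The inspector's mix must leave the agent indifferent between Shirk and Comply.
  the agent's payoff to Shirk: p·6 + (1−p)·(-7) = 13p - 7
  the agent's payoff to Comply: p·1 + (1−p)·2 = -p + 2
  13p - 7 = -p + 2  ⇒  14p = 9  ⇒  p = 9/14.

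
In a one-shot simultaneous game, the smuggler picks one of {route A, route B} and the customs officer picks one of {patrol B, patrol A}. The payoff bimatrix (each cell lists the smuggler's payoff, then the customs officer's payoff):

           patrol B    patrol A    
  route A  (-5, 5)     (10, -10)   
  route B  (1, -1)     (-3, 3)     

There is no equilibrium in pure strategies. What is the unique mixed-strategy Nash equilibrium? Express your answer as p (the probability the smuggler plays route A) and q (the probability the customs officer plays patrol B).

p = 4/19, q = 13/19

The smuggler's mix must leave the customs officer indifferent between patrol B and patrol A.
  the customs officer's payoff from patrol B: p·5 + (1−p)·(-1) = 6p - 1
  the customs officer's payoff from patrol A: p·(-10) + (1−p)·3 = -13p + 3
  6p - 1 = -13p + 3  ⇒  19p = 4  ⇒  p = 4/19.
Set the smuggler's expected payoff from route A equal to that from route B:
  the smuggler's payoff to route A: q·(-5) + (1−q)·10 = -15q + 10
  the smuggler's payoff to route B: q·1 + (1−q)·(-3) = 4q - 3
  -15q + 10 = 4q - 3  ⇒  -19q = -13  ⇒  q = 13/19.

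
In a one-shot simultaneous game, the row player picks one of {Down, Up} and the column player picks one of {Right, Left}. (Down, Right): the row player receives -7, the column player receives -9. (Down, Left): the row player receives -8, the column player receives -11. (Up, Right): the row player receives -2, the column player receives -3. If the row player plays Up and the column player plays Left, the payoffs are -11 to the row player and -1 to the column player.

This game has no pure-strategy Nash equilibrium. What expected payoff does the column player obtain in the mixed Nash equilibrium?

The row player's mix must leave the column player indifferent between Right and Left.
  the column player's payoff from Right: p·(-9) + (1−p)·(-3) = -6p - 3
  the column player's payoff from Left: p·(-11) + (1−p)·(-1) = -10p - 1
  -6p - 3 = -10p - 1  ⇒  4p = 2  ⇒  p = 1/2.
At equilibrium the column player is indifferent across columns, so the column player's payoff equals the payoff from Right: (1/2)·(-9) + (1/2)·(-3) = -6.

-6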